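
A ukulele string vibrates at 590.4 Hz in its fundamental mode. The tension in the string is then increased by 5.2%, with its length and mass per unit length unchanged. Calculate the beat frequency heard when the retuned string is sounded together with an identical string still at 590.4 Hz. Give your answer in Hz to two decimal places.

For a string, f ∝ √T, so the new frequency is 590.4·√1.052 = 605.5559 Hz.
f_beat = |605.5559 − 590.4| = 15.16 Hz.

15.16 Hz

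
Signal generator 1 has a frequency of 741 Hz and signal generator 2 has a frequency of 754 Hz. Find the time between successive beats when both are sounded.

f_beat = |741 − 754| = 13 Hz.
Beat period T = 1 / f_beat = 1 / 13 s.

0.077 s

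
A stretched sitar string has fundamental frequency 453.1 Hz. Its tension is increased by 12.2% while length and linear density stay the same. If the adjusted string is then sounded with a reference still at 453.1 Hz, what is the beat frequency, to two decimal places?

26.84 Hz

For a string, f ∝ √T, so the new frequency is 453.1·√1.122 = 479.9439 Hz.
f_beat = |479.9439 − 453.1| = 26.84 Hz.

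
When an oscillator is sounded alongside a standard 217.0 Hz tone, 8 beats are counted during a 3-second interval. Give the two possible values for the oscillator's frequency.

Beat frequency = 8/3 = 2.6667 Hz.
|f − 217.0| = 2.6667, so f = 217.0 ± 2.6667.

214.3333 Hz or 219.6667 Hz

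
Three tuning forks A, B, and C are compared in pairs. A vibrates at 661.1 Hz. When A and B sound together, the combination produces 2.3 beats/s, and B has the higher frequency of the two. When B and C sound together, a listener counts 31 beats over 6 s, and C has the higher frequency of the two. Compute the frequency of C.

B is above A, so f_B = 661.1 + 2.3 = 663.4 Hz.
B–C: Beat frequency = 31/6 = 5.1667 Hz.
C is above B, so f_C = 663.4 + 5.1667 = 668.5667 Hz.

668.5667 Hz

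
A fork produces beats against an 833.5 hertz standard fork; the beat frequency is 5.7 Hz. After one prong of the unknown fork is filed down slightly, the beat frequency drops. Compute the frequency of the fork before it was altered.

827.8 Hz

|f − 833.5| = 5.7, so the fork was at either 827.8 Hz or 839.2 Hz.
Filing a prong removes mass and raises the fork's frequency; the adjustment raises the fork's frequency.
The beat rate fell, so the adjustment moved the fork toward 833.5 Hz — it must have started below the reference.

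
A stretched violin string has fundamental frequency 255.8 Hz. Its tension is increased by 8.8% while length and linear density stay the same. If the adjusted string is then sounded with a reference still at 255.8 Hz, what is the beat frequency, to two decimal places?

For a string, f ∝ √T, so the new frequency is 255.8·√1.088 = 266.8179 Hz.
f_beat = |266.8179 − 255.8| = 11.02 Hz.

11.02 Hz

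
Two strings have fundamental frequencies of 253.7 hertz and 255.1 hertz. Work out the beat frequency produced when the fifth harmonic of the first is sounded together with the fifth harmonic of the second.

Fifth harmonic of the first: 5·253.7 = 1268.5 Hz.
Fifth harmonic of the second: 5·255.1 = 1275.5 Hz.
f_beat = |1268.5 − 1275.5| = 7.0 Hz.

7.0 Hz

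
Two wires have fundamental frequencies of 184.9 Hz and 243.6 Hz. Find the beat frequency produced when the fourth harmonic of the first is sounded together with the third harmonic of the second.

8.8 Hz

Fourth harmonic of the first: 4·184.9 = 739.6 Hz.
Third harmonic of the second: 3·243.6 = 730.8 Hz.
f_beat = |739.6 − 730.8| = 8.8 Hz.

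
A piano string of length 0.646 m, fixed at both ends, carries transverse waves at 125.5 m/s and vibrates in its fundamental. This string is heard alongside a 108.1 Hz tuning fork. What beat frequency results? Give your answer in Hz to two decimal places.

For a string fixed at both ends, f_n = n·v/(2L) = 1·125.5/(2·0.646) = 97.1362 Hz.
f_beat = |97.1362 − 108.1| = 10.96 Hz.

10.96 Hz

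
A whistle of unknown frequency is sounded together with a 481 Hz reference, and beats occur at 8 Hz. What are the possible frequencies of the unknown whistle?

473 Hz or 489 Hz

|f − 481| = 8, so f = 481 ± 8.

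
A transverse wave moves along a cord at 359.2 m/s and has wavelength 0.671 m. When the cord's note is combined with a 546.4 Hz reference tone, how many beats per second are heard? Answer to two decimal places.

11.08 Hz

Source frequency f = v/λ = 359.2/0.671 = 535.3204 Hz.
f_beat = |535.3204 − 546.4| = 11.08 Hz.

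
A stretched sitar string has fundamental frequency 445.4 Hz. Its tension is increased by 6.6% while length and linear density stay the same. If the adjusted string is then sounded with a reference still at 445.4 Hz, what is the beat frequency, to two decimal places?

For a string, f ∝ √T, so the new frequency is 445.4·√1.066 = 459.8634 Hz.
f_beat = |459.8634 − 445.4| = 14.46 Hz.

14.46 Hz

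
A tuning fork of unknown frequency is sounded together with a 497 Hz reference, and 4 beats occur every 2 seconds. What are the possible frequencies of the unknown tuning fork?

Beat frequency = 4/2 = 2 Hz.
|f − 497| = 2, so f = 497 ± 2.

495 Hz or 499 Hz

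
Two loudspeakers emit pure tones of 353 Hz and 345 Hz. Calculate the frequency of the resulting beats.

8 Hz

f_beat = |f₁ − f₂|.
|353 − 345| = 8 Hz.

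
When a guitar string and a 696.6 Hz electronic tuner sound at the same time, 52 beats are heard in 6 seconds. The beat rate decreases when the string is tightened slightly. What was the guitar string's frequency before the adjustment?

687.9333 Hz

Beat frequency = 52/6 = 8.6667 Hz.
|f − 696.6| = 8.6667, so the guitar string was at either 687.9333 Hz or 705.2667 Hz.
Increasing tension raises a string's frequency; the adjustment raises the guitar string's frequency.
The beat rate fell, so the adjustment moved the guitar string toward 696.6 Hz — it must have started below the reference.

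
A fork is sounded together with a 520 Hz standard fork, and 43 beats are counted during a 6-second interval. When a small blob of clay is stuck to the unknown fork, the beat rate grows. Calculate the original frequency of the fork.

Beat frequency = 43/6 = 7.1667 Hz.
|f − 520| = 7.1667, so the fork was at either 512.8333 Hz or 527.1667 Hz.
Adding mass to a fork lowers its frequency; the adjustment lowers the fork's frequency.
The beat rate rose, so the adjustment moved the fork further from 520 Hz — it was already below the reference.

512.8333 Hz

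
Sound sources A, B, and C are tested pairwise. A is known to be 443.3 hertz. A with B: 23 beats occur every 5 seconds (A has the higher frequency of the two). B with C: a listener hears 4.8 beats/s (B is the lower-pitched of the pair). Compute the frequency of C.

443.5 Hz

A–B: Beat frequency = 23/5 = 4.6 Hz.
B is below A, so f_B = 443.3 − 4.6 = 438.7 Hz.
C is above B, so f_C = 438.7 + 4.8 = 443.5 Hz.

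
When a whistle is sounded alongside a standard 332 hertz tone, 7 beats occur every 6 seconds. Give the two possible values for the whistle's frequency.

Beat frequency = 7/6 = 1.1667 Hz.
|f − 332| = 1.1667, so f = 332 ± 1.1667.

330.8333 Hz or 333.1667 Hz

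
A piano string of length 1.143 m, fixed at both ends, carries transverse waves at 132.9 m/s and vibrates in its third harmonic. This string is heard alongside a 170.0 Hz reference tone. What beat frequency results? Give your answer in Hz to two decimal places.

4.41 Hz

For a string fixed at both ends, f_n = n·v/(2L) = 3·132.9/(2·1.143) = 174.4094 Hz.
f_beat = |174.4094 − 170.0| = 4.41 Hz.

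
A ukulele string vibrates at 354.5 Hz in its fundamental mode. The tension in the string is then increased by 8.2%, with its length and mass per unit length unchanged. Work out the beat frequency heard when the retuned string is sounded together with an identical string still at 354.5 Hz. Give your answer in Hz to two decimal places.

For a string, f ∝ √T, so the new frequency is 354.5·√1.082 = 368.7482 Hz.
f_beat = |368.7482 − 354.5| = 14.25 Hz.

14.25 Hz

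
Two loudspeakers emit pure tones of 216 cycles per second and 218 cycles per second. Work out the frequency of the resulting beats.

Beats arise from superposition of two nearby frequencies; the beat rate is |f₁ − f₂|.
|216 − 218| = 2 Hz.

2 Hz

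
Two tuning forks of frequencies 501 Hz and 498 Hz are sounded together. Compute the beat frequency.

3 Hz

The beat frequency equals the magnitude of the frequency difference.
|501 − 498| = 3 Hz.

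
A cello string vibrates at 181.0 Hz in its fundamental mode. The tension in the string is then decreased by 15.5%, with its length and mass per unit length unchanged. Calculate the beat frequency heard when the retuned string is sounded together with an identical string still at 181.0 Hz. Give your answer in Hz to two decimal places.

For a string, f ∝ √T, so the new frequency is 181.0·√0.845 = 166.3822 Hz.
f_beat = |166.3822 − 181.0| = 14.62 Hz.

14.62 Hz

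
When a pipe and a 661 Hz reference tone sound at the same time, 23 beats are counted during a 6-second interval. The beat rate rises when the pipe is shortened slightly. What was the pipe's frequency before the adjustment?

Beat frequency = 23/6 = 3.8333 Hz.
|f − 661| = 3.8333, so the pipe was at either 657.1667 Hz or 664.8333 Hz.
A shorter pipe has a higher fundamental; the adjustment raises the pipe's frequency.
The beat rate rose, so the adjustment moved the pipe further from 661 Hz — it was already above the reference.

664.8333 Hz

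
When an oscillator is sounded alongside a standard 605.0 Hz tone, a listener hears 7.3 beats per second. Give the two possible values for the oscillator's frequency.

|f − 605.0| = 7.3, so f = 605.0 ± 7.3.

597.7 Hz or 612.3 Hz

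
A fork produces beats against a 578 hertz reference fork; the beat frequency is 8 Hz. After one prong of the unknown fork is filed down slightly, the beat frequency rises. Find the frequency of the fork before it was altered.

586 Hz

|f − 578| = 8, so the fork was at either 570 Hz or 586 Hz.
Filing a prong removes mass and raises the fork's frequency; the adjustment raises the fork's frequency.
The beat rate rose, so the adjustment moved the fork further from 578 Hz — it was already above the reference.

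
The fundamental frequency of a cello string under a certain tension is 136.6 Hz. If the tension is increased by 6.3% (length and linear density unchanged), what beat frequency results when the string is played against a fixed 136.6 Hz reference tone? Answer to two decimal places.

4.24 Hz

For a string, f ∝ √T, so the new frequency is 136.6·√1.063 = 140.8372 Hz.
f_beat = |140.8372 − 136.6| = 4.24 Hz.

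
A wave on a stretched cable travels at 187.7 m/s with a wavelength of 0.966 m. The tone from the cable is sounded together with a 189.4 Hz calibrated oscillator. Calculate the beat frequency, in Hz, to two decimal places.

Source frequency f = v/λ = 187.7/0.966 = 194.3064 Hz.
f_beat = |194.3064 − 189.4| = 4.91 Hz.

4.91 Hz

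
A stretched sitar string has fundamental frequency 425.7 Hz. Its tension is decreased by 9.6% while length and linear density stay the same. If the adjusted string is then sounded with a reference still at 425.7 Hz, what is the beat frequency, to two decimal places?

For a string, f ∝ √T, so the new frequency is 425.7·√0.904 = 404.7509 Hz.
f_beat = |404.7509 − 425.7| = 20.95 Hz.

20.95 Hz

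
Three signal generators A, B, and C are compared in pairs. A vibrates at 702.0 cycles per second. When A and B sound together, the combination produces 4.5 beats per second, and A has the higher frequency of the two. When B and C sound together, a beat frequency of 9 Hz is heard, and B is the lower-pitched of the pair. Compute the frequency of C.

706.5 Hz

B is below A, so f_B = 702.0 − 4.5 = 697.5 Hz.
C is above B, so f_C = 697.5 + 9 = 706.5 Hz.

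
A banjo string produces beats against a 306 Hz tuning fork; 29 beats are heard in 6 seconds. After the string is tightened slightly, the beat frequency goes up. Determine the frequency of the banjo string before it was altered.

Beat frequency = 29/6 = 4.8333 Hz.
|f − 306| = 4.8333, so the banjo string was at either 301.1667 Hz or 310.8333 Hz.
Increasing tension raises a string's frequency; the adjustment raises the banjo string's frequency.
The beat rate rose, so the adjustment moved the banjo string further from 306 Hz — it was already above the reference.

310.8333 Hz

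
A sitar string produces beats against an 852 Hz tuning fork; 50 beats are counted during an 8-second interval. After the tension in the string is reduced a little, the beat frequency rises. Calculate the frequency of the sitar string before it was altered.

Beat frequency = 50/8 = 6.25 Hz.
|f − 852| = 6.25, so the sitar string was at either 845.75 Hz or 858.25 Hz.
Lower tension means lower frequency; the adjustment lowers the sitar string's frequency.
The beat rate rose, so the adjustment moved the sitar string further from 852 Hz — it was already below the reference.

845.75 Hz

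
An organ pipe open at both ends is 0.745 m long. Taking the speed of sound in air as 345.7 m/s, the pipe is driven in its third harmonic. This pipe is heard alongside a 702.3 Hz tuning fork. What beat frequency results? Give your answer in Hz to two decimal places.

6.26 Hz

Open pipe: f_n = n·v/(2L) = 3·345.7/(2·0.745) = 696.0403 Hz.
f_beat = |696.0403 − 702.3| = 6.26 Hz.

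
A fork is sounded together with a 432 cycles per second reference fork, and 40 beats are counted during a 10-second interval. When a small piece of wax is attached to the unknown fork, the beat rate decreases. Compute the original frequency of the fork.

436 Hz

Beat frequency = 40/10 = 4 Hz.
|f − 432| = 4, so the fork was at either 428 Hz or 436 Hz.
Loading a fork with wax lowers its frequency; the adjustment lowers the fork's frequency.
The beat rate fell, so the adjustment moved the fork toward 432 Hz — it must have started above the reference.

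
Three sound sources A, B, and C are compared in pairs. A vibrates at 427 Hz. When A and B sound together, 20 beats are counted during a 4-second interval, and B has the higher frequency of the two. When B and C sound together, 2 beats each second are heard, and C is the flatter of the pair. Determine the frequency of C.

A–B: Beat frequency = 20/4 = 5 Hz.
B is above A, so f_B = 427 + 5 = 432 Hz.
C is below B, so f_C = 432 − 2 = 430 Hz.

430 Hz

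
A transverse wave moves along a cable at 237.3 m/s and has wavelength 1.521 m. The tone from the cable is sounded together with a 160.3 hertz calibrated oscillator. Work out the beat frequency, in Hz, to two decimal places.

4.28 Hz

Source frequency f = v/λ = 237.3/1.521 = 156.0158 Hz.
f_beat = |156.0158 − 160.3| = 4.28 Hz.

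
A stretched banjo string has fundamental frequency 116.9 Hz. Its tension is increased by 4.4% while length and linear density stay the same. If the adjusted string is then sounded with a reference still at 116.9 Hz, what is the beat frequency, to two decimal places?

2.54 Hz

For a string, f ∝ √T, so the new frequency is 116.9·√1.044 = 119.4441 Hz.
f_beat = |119.4441 − 116.9| = 2.54 Hz.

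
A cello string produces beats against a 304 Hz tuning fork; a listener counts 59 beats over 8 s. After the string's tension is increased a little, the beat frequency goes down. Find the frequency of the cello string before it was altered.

Beat frequency = 59/8 = 7.375 Hz.
|f − 304| = 7.375, so the cello string was at either 296.625 Hz or 311.375 Hz.
Higher tension means higher frequency; the adjustment raises the cello string's frequency.
The beat rate fell, so the adjustment moved the cello string toward 304 Hz — it must have started below the reference.

296.625 Hz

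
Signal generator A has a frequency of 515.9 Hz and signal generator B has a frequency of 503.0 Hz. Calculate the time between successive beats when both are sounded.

0.078 s

f_beat = |515.9 − 503.0| = 12.9 Hz.
Beat period T = 1 / f_beat = 1 / 12.9 s.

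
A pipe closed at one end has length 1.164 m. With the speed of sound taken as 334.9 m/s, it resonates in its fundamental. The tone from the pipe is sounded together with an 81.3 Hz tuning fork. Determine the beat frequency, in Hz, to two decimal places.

Closed pipe (odd harmonics): f_n = n·v/(4L) = 1·334.9/(4·1.164) = 71.9287 Hz.
f_beat = |71.9287 − 81.3| = 9.37 Hz.

9.37 Hz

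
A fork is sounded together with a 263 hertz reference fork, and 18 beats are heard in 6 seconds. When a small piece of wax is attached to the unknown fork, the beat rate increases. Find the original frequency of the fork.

260 Hz

Beat frequency = 18/6 = 3 Hz.
|f − 263| = 3, so the fork was at either 260 Hz or 266 Hz.
Loading a fork with wax lowers its frequency; the adjustment lowers the fork's frequency.
The beat rate rose, so the adjustment moved the fork further from 263 Hz — it was already below the reference.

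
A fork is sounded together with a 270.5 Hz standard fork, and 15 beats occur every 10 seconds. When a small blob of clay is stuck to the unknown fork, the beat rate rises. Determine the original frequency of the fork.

Beat frequency = 15/10 = 1.5 Hz.
|f − 270.5| = 1.5, so the fork was at either 269 Hz or 272 Hz.
Adding mass to a fork lowers its frequency; the adjustment lowers the fork's frequency.
The beat rate rose, so the adjustment moved the fork further from 270.5 Hz — it was already below the reference.

269 Hz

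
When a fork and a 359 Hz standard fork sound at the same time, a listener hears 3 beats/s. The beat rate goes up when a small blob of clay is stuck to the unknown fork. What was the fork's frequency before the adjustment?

356 Hz

|f − 359| = 3, so the fork was at either 356 Hz or 362 Hz.
Adding mass to a fork lowers its frequency; the adjustment lowers the fork's frequency.
The beat rate rose, so the adjustment moved the fork further from 359 Hz — it was already below the reference.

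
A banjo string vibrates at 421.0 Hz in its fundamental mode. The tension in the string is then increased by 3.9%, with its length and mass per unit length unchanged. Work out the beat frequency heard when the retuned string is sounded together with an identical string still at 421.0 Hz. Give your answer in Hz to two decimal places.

8.13 Hz

For a string, f ∝ √T, so the new frequency is 421.0·√1.039 = 429.1310 Hz.
f_beat = |429.1310 − 421.0| = 8.13 Hz.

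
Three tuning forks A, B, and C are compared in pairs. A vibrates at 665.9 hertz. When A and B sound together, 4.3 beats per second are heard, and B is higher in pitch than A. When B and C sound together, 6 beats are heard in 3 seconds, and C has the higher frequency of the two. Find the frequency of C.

B is above A, so f_B = 665.9 + 4.3 = 670.2 Hz.
B–C: Beat frequency = 6/3 = 2 Hz.
C is above B, so f_C = 670.2 + 2 = 672.2 Hz.

672.2 Hz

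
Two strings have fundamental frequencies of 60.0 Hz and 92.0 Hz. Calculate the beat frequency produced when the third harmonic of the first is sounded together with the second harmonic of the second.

4.0 Hz

Third harmonic of the first: 3·60.0 = 180.0 Hz.
Second harmonic of the second: 2·92.0 = 184.0 Hz.
f_beat = |180.0 − 184.0| = 4.0 Hz.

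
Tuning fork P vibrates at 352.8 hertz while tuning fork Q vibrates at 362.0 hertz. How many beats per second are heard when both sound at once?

Beats arise from superposition of two nearby frequencies; the beat rate is |f₁ − f₂|.
|352.8 − 362.0| = 9.2 Hz.

9.2 Hz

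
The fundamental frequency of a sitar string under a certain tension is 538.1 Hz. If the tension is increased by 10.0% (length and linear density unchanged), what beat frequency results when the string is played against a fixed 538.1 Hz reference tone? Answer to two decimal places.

26.26 Hz

For a string, f ∝ √T, so the new frequency is 538.1·√1.100 = 564.3640 Hz.
f_beat = |564.3640 − 538.1| = 26.26 Hz.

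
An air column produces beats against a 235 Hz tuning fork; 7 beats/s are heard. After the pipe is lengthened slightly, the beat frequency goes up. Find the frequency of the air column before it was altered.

228 Hz

|f − 235| = 7, so the air column was at either 228 Hz or 242 Hz.
A longer pipe has a lower fundamental; the adjustment lowers the air column's frequency.
The beat rate rose, so the adjustment moved the air column further from 235 Hz — it was already below the reference.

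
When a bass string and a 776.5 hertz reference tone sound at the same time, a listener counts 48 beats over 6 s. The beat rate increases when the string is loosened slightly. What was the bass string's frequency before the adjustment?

Beat frequency = 48/6 = 8 Hz.
|f − 776.5| = 8, so the bass string was at either 768.5 Hz or 784.5 Hz.
Reducing tension lowers a string's frequency; the adjustment lowers the bass string's frequency.
The beat rate rose, so the adjustment moved the bass string further from 776.5 Hz — it was already below the reference.

768.5 Hz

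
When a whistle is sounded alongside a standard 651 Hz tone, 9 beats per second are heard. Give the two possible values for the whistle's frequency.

|f − 651| = 9, so f = 651 ± 9.

642 Hz or 660 Hz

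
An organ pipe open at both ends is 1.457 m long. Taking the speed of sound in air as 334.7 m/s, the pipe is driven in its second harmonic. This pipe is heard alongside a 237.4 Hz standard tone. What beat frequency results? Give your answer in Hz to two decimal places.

Open pipe: f_n = n·v/(2L) = 2·334.7/(2·1.457) = 229.7186 Hz.
f_beat = |229.7186 − 237.4| = 7.68 Hz.

7.68 Hz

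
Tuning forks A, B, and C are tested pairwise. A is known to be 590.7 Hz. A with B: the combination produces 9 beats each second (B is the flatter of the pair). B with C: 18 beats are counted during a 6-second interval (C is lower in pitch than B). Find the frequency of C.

578.7 Hz

B is below A, so f_B = 590.7 − 9 = 581.7 Hz.
B–C: Beat frequency = 18/6 = 3 Hz.
C is below B, so f_C = 581.7 − 3 = 578.7 Hz.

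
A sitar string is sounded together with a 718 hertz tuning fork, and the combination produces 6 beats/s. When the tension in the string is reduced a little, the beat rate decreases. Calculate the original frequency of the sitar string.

|f − 718| = 6, so the sitar string was at either 712 Hz or 724 Hz.
Lower tension means lower frequency; the adjustment lowers the sitar string's frequency.
The beat rate fell, so the adjustment moved the sitar string toward 718 Hz — it must have started above the reference.

724 Hz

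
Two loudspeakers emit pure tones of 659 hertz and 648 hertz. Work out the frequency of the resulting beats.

11 Hz

f_beat = |f₁ − f₂|.
|659 − 648| = 11 Hz.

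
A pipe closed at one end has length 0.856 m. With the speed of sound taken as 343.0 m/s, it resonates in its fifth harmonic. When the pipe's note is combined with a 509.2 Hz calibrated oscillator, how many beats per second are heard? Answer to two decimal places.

Closed pipe (odd harmonics): f_n = n·v/(4L) = 5·343.0/(4·0.856) = 500.8762 Hz.
f_beat = |500.8762 − 509.2| = 8.32 Hz.

8.32 Hz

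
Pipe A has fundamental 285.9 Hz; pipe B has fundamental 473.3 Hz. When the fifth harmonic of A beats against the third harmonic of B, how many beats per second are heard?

Fifth harmonic of the first: 5·285.9 = 1429.5 Hz.
Third harmonic of the second: 3·473.3 = 1419.9 Hz.
f_beat = |1429.5 − 1419.9| = 9.6 Hz.

9.6 Hz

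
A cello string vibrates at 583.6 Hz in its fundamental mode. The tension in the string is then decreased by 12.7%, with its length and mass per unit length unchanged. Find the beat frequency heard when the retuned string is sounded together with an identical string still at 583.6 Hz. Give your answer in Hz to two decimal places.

For a string, f ∝ √T, so the new frequency is 583.6·√0.873 = 545.2836 Hz.
f_beat = |545.2836 − 583.6| = 38.32 Hz.

38.32 Hz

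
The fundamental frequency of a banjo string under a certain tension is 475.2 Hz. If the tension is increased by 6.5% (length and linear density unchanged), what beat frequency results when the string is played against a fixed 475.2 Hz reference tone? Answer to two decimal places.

For a string, f ∝ √T, so the new frequency is 475.2·√1.065 = 490.4009 Hz.
f_beat = |490.4009 − 475.2| = 15.20 Hz.

15.20 Hz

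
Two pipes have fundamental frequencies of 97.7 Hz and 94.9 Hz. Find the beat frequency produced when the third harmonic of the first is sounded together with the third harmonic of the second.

Third harmonic of the first: 3·97.7 = 293.1 Hz.
Third harmonic of the second: 3·94.9 = 284.7 Hz.
f_beat = |293.1 − 284.7| = 8.4 Hz.

8.4 Hz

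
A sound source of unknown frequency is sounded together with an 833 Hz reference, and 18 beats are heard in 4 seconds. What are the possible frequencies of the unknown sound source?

828.5 Hz or 837.5 Hz

Beat frequency = 18/4 = 4.5 Hz.
|f − 833| = 4.5, so f = 833 ± 4.5.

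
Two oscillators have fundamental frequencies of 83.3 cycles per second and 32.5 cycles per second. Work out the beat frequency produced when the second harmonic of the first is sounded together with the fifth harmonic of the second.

Second harmonic of the first: 2·83.3 = 166.6 Hz.
Fifth harmonic of the second: 5·32.5 = 162.5 Hz.
f_beat = |166.6 − 162.5| = 4.1 Hz.

4.1 Hz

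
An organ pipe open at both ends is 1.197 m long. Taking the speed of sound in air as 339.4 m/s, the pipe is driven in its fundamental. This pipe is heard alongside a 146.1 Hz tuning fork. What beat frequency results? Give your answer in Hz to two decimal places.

4.33 Hz

Open pipe: f_n = n·v/(2L) = 1·339.4/(2·1.197) = 141.7711 Hz.
f_beat = |141.7711 − 146.1| = 4.33 Hz.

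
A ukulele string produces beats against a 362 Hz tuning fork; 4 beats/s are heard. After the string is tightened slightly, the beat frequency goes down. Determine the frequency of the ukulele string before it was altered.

358 Hz

|f − 362| = 4, so the ukulele string was at either 358 Hz or 366 Hz.
Increasing tension raises a string's frequency; the adjustment raises the ukulele string's frequency.
The beat rate fell, so the adjustment moved the ukulele string toward 362 Hz — it must have started below the reference.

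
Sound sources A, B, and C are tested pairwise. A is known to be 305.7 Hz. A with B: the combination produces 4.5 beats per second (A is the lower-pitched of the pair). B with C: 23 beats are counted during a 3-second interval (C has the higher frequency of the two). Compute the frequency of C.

B is above A, so f_B = 305.7 + 4.5 = 310.2 Hz.
B–C: Beat frequency = 23/3 = 7.6667 Hz.
C is above B, so f_C = 310.2 + 7.6667 = 317.8667 Hz.

317.8667 Hz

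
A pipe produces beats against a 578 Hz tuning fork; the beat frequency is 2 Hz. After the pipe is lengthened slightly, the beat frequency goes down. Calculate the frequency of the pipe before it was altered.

580 Hz

|f − 578| = 2, so the pipe was at either 576 Hz or 580 Hz.
A longer pipe has a lower fundamental; the adjustment lowers the pipe's frequency.
The beat rate fell, so the adjustment moved the pipe toward 578 Hz — it must have started above the reference.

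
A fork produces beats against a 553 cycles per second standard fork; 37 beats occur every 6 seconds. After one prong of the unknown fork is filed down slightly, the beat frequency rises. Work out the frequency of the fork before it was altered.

Beat frequency = 37/6 = 6.1667 Hz.
|f − 553| = 6.1667, so the fork was at either 546.8333 Hz or 559.1667 Hz.
Filing a prong removes mass and raises the fork's frequency; the adjustment raises the fork's frequency.
The beat rate rose, so the adjustment moved the fork further from 553 Hz — it was already above the reference.

559.1667 Hz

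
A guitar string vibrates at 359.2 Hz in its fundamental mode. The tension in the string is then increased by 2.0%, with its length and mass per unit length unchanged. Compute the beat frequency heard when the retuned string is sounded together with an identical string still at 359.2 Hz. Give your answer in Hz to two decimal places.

For a string, f ∝ √T, so the new frequency is 359.2·√1.020 = 362.7742 Hz.
f_beat = |362.7742 − 359.2| = 3.57 Hz.

3.57 Hz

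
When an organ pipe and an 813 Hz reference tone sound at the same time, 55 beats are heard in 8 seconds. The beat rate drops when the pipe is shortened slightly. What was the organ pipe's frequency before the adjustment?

806.125 Hz

Beat frequency = 55/8 = 6.875 Hz.
|f − 813| = 6.875, so the organ pipe was at either 806.125 Hz or 819.875 Hz.
A shorter pipe has a higher fundamental; the adjustment raises the organ pipe's frequency.
The beat rate fell, so the adjustment moved the organ pipe toward 813 Hz — it must have started below the reference.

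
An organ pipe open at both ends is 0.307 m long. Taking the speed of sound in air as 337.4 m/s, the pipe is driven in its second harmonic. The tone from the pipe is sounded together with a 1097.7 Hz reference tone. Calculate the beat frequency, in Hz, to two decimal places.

Open pipe: f_n = n·v/(2L) = 2·337.4/(2·0.307) = 1099.0228 Hz.
f_beat = |1099.0228 − 1097.7| = 1.32 Hz.

1.32 Hz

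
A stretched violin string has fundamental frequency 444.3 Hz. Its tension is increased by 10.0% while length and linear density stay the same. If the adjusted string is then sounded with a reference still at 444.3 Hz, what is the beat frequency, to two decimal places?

For a string, f ∝ √T, so the new frequency is 444.3·√1.100 = 465.9858 Hz.
f_beat = |465.9858 − 444.3| = 21.69 Hz.

21.69 Hz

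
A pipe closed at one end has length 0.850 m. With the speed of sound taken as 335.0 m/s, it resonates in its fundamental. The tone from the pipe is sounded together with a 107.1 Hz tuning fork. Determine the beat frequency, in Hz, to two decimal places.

Closed pipe (odd harmonics): f_n = n·v/(4L) = 1·335.0/(4·0.850) = 98.5294 Hz.
f_beat = |98.5294 − 107.1| = 8.57 Hz.

8.57 Hz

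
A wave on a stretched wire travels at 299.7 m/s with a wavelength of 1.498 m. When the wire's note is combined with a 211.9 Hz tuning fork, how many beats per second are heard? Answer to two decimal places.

11.83 Hz

Source frequency f = v/λ = 299.7/1.498 = 200.0668 Hz.
f_beat = |200.0668 − 211.9| = 11.83 Hz.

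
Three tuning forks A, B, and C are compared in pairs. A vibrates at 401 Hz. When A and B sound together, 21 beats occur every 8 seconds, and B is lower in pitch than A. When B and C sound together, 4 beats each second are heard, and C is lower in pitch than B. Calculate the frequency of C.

A–B: Beat frequency = 21/8 = 2.625 Hz.
B is below A, so f_B = 401 − 2.625 = 398.375 Hz.
C is below B, so f_C = 398.375 − 4 = 394.375 Hz.

394.375 Hz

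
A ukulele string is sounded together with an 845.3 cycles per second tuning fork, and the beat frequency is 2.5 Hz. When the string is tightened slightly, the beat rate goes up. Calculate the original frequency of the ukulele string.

847.8 Hz

|f − 845.3| = 2.5, so the ukulele string was at either 842.8 Hz or 847.8 Hz.
Increasing tension raises a string's frequency; the adjustment raises the ukulele string's frequency.
The beat rate rose, so the adjustment moved the ukulele string further from 845.3 Hz — it was already above the reference.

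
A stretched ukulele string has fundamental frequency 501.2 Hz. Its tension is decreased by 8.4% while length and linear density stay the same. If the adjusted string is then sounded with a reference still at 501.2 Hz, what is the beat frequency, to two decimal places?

For a string, f ∝ √T, so the new frequency is 501.2·√0.916 = 479.6879 Hz.
f_beat = |479.6879 − 501.2| = 21.51 Hz.

21.51 Hz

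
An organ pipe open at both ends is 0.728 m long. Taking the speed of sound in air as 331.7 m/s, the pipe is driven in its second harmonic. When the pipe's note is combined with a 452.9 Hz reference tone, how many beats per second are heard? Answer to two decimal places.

2.73 Hz

Open pipe: f_n = n·v/(2L) = 2·331.7/(2·0.728) = 455.6319 Hz.
f_beat = |455.6319 − 452.9| = 2.73 Hz.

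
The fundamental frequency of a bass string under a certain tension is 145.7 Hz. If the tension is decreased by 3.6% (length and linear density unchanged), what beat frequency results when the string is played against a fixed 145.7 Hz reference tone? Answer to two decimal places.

For a string, f ∝ √T, so the new frequency is 145.7·√0.964 = 143.0534 Hz.
f_beat = |143.0534 − 145.7| = 2.65 Hz.

2.65 Hz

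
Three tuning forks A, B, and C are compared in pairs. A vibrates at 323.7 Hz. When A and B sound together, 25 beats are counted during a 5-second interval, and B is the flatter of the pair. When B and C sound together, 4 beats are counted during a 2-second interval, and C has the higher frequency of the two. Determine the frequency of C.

A–B: Beat frequency = 25/5 = 5 Hz.
B is below A, so f_B = 323.7 − 5 = 318.7 Hz.
B–C: Beat frequency = 4/2 = 2 Hz.
C is above B, so f_C = 318.7 + 2 = 320.7 Hz.

320.7 Hz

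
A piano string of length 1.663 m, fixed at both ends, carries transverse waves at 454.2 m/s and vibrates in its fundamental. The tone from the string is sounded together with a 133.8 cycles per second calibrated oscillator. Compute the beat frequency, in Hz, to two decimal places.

For a string fixed at both ends, f_n = n·v/(2L) = 1·454.2/(2·1.663) = 136.5604 Hz.
f_beat = |136.5604 − 133.8| = 2.76 Hz.

2.76 Hz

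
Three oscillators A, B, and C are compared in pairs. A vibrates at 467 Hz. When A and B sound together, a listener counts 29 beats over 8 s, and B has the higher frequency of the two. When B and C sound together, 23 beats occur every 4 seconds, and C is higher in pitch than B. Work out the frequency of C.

476.375 Hz

A–B: Beat frequency = 29/8 = 3.625 Hz.
B is above A, so f_B = 467 + 3.625 = 470.625 Hz.
B–C: Beat frequency = 23/4 = 5.75 Hz.
C is above B, so f_C = 470.625 + 5.75 = 476.375 Hz.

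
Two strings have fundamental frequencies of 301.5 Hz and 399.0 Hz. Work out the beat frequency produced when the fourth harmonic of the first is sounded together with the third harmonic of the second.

Fourth harmonic of the first: 4·301.5 = 1206.0 Hz.
Third harmonic of the second: 3·399.0 = 1197.0 Hz.
f_beat = |1206.0 − 1197.0| = 9.0 Hz.

9.0 Hz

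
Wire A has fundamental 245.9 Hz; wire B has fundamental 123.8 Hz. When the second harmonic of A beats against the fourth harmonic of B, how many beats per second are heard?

3.4 Hz

Second harmonic of the first: 2·245.9 = 491.8 Hz.
Fourth harmonic of the second: 4·123.8 = 495.2 Hz.
f_beat = |491.8 − 495.2| = 3.4 Hz.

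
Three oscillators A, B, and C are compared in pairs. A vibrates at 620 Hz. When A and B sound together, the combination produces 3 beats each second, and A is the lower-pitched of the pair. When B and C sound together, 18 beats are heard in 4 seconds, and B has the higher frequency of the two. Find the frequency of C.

618.5 Hz

B is above A, so f_B = 620 + 3 = 623 Hz.
B–C: Beat frequency = 18/4 = 4.5 Hz.
C is below B, so f_C = 623 − 4.5 = 618.5 Hz.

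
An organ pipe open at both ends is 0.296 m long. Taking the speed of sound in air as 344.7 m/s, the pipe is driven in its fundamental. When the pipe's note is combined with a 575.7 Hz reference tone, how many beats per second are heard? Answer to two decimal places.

6.56 Hz

Open pipe: f_n = n·v/(2L) = 1·344.7/(2·0.296) = 582.2635 Hz.
f_beat = |582.2635 − 575.7| = 6.56 Hz.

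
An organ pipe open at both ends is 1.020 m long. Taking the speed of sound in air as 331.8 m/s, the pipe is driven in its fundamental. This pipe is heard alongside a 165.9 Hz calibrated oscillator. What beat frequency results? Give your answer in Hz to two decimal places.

Open pipe: f_n = n·v/(2L) = 1·331.8/(2·1.020) = 162.6471 Hz.
f_beat = |162.6471 − 165.9| = 3.25 Hz.

3.25 Hz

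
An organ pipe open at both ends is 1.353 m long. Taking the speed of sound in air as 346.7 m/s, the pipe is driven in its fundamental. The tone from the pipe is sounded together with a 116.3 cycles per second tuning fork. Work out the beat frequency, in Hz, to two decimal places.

Open pipe: f_n = n·v/(2L) = 1·346.7/(2·1.353) = 128.1227 Hz.
f_beat = |128.1227 − 116.3| = 11.82 Hz.

11.82 Hz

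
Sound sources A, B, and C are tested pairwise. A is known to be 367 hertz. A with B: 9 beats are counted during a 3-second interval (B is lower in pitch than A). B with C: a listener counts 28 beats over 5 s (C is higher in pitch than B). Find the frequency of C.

A–B: Beat frequency = 9/3 = 3 Hz.
B is below A, so f_B = 367 − 3 = 364 Hz.
B–C: Beat frequency = 28/5 = 5.6 Hz.
C is above B, so f_C = 364 + 5.6 = 369.6 Hz.

369.6 Hz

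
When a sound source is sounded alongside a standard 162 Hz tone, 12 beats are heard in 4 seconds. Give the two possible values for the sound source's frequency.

Beat frequency = 12/4 = 3 Hz.
|f − 162| = 3, so f = 162 ± 3.

159 Hz or 165 Hz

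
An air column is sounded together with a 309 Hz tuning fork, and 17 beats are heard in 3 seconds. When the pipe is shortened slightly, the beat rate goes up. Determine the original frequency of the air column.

Beat frequency = 17/3 = 5.6667 Hz.
|f − 309| = 5.6667, so the air column was at either 303.3333 Hz or 314.6667 Hz.
A shorter pipe has a higher fundamental; the adjustment raises the air column's frequency.
The beat rate rose, so the adjustment moved the air column further from 309 Hz — it was already above the reference.

314.6667 Hz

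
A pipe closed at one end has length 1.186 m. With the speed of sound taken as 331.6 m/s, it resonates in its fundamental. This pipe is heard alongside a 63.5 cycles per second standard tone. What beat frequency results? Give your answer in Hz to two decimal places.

Closed pipe (odd harmonics): f_n = n·v/(4L) = 1·331.6/(4·1.186) = 69.8988 Hz.
f_beat = |69.8988 − 63.5| = 6.40 Hz.

6.40 Hz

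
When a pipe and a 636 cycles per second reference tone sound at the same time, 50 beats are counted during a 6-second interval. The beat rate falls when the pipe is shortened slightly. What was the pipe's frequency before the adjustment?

627.6667 Hz

Beat frequency = 50/6 = 8.3333 Hz.
|f − 636| = 8.3333, so the pipe was at either 627.6667 Hz or 644.3333 Hz.
A shorter pipe has a higher fundamental; the adjustment raises the pipe's frequency.
The beat rate fell, so the adjustment moved the pipe toward 636 Hz — it must have started below the reference.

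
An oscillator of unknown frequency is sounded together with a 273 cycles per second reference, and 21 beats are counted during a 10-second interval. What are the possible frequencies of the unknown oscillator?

Beat frequency = 21/10 = 2.1 Hz.
|f − 273| = 2.1, so f = 273 ± 2.1.

270.9 Hz or 275.1 Hz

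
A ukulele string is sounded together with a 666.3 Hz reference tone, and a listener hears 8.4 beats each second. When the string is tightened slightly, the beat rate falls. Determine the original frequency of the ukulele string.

657.9 Hz

|f − 666.3| = 8.4, so the ukulele string was at either 657.9 Hz or 674.7 Hz.
Increasing tension raises a string's frequency; the adjustment raises the ukulele string's frequency.
The beat rate fell, so the adjustment moved the ukulele string toward 666.3 Hz — it must have started below the reference.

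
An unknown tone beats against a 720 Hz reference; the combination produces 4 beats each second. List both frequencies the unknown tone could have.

716 Hz or 724 Hz

|f − 720| = 4, so f = 720 ± 4.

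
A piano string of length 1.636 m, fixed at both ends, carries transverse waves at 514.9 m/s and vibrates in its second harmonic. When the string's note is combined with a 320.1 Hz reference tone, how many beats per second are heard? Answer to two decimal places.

5.37 Hz

For a string fixed at both ends, f_n = n·v/(2L) = 2·514.9/(2·1.636) = 314.7311 Hz.
f_beat = |314.7311 − 320.1| = 5.37 Hz.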